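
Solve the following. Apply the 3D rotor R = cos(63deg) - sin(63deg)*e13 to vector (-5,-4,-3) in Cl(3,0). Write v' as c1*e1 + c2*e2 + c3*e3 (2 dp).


Rotor R = cos(63deg) - sin(63deg)*e13
Rotation angle theta = 2 * 63 = 126 degrees in the e13 plane (e1 -> e3).
The component perpendicular to the plane (e2) is invariant: v'_2 = v2 = -4.00
cos(126deg) = -0.5878, sin(126deg) = 0.8090
v'_1 = v1*cos(theta) - v3*sin(theta) = -5*(-0.5878) - (-3)*0.8090 = 5.37
v'_3 = v1*sin(theta) + v3*cos(theta) = -5*0.8090 + (-3)*(-0.5878) = -2.28
v' = 5.37*e1 - 4.00*e2 - 2.28*e3


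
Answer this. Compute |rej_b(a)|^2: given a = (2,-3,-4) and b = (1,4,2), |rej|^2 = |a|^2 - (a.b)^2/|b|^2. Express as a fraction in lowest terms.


|a|^2 = 2^2 + (-3)^2 + (-4)^2 = 29
|b|^2 = 1^2 + 4^2 + 2^2 = 21
a . b = 2*1 + (-3)*4 + (-4)*2 = -18
(a.b)^2 = (-18)^2 = 324
|rej|^2 = 29 - 324/21
= (609 - 324)/21
= 285/21
In lowest terms: 95/7


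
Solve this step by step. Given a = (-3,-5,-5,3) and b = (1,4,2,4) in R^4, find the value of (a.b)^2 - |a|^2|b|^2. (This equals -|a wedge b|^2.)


a . b = (-3)*1 + (-5)*4 + (-5)*2 + 3*4
= -3 + (-20) + (-10) + 12 = -21
|a|^2 = (-3)^2 + (-5)^2 + (-5)^2 + 3^2 = 68
|b|^2 = 1^2 + 4^2 + 2^2 + 4^2 = 37
(a.b)^2 = (-21)^2 = 441
|a|^2 * |b|^2 = 68 * 37 = 2516
Result = 441 - 2516 = -2075


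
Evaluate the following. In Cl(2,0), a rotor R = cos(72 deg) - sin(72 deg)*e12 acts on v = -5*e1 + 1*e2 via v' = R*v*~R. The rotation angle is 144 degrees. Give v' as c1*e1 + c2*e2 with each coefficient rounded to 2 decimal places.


Rotor R = cos(72deg) - sin(72deg)*e12
Rotation angle theta = 2 * 72 = 144 degrees
v' = R*v*~R rotates v by theta.
cos(144deg) = -0.8090, sin(144deg) = 0.5878
v'_1 = -5*cos(144deg) - 1*sin(144deg)
= -5*(-0.8090) - 1*0.5878
= 3.46
v'_2 = -5*sin(144deg) + 1*cos(144deg)
= -5*0.5878 + 1*(-0.8090)
= -3.75
v' = 3.46*e1 - 3.75*e2


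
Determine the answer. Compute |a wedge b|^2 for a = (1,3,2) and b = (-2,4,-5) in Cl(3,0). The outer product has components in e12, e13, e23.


a wedge b = (a1*b2 - a2*b1)*e12 + (a1*b3 - a3*b1)*e13 + (a2*b3 - a3*b2)*e23
e12 coeff: 1*4 - 3*(-2) = 4 - (-6) = 10
e13 coeff: 1*(-5) - 2*(-2) = -5 - (-4) = -1
e23 coeff: 3*(-5) - 2*4 = -15 - 8 = -23
|a wedge b|^2 = 10^2 + (-1)^2 + (-23)^2
= 100 + 1 + 529
= 630


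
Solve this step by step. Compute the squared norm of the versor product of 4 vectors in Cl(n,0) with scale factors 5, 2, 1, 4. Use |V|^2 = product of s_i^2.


Each vector v_i has |v_i|^2 = s_i^2
Squared scales: 5^2 = 25, 2^2 = 4, 1^2 = 1, 4^2 = 16
|V|^2 = 25 * 4 * 1 * 16
= 1600


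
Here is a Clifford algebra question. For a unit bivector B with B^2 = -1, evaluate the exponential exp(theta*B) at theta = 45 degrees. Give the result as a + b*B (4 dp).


For a unit bivector B with B^2 = -1, the exponential series gives
e^(theta*B) = cos(theta) + sin(theta)*B (the GA analogue of Euler's formula).
theta = 45 degrees = 0.785398 rad
cos(45 deg) = 0.7071
sin(45 deg) = 0.7071
exp(theta*B) = 0.7071 + 0.7071*B


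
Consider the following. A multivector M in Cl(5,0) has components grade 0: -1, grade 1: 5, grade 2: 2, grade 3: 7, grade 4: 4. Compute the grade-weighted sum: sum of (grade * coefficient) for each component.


Grade-weighted sum = sum of grade_k * coefficient_k
0*(-1) = 0
1*5 = 5
2*2 = 4
3*7 = 21
4*4 = 16
Total = 0 + 5 + 4 + 21 + 16 = 46


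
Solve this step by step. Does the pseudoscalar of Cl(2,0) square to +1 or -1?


The pseudoscalar I = e1...e_n (product of all n generators) of Cl(p,q) satisfies I^2 = (-1)^(q + n(n-1)/2).
p = 2, q = 0, n = p + q = 2
n(n-1)/2 = 2 * 1 / 2 = 1
Exponent = q + n(n-1)/2 = 0 + 1 = 1
I^2 = (-1)^1 = -1


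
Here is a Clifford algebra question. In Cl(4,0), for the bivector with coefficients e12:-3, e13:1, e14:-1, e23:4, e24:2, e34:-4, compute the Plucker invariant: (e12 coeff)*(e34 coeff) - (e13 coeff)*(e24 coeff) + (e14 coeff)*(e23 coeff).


Plucker relation: af - be + cd
a*f = (-3)*(-4) = 12
b*e = 1*2 = 2
c*d = (-1)*4 = -4
af - be + cd = 12 - 2 + (-4)
= 6


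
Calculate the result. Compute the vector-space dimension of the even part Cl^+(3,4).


Even subalgebra dimension = 2^(n-1)
n = 3 + 4 = 7
2^(7 - 1) = 2^6 = 64
Verification: sum of C(7,k) for even k = 1 + 21 + 35 + 7 = 64
Result = 64


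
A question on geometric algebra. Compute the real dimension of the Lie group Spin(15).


Spin(n) double-covers SO(n); both have Lie algebra so(n) of dimension n(n-1)/2.
n = 15
n(n-1) = 15 * 14 = 210
dim Spin(15) = 210/2 = 105


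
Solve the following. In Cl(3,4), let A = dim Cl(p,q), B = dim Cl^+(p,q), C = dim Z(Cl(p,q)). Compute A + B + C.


n = 3 + 4 = 7
Total dim = 2^7 = 128
Even subalgebra dim = 2^6 = 64
n is odd, so center dim = 2
Sum = 128 + 64 + 2 = 194


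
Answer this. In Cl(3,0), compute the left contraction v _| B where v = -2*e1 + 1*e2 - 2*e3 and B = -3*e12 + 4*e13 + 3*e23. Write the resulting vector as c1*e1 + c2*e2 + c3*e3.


Left contraction v _| B = <vB>_1 (grade-1 part of the geometric product vB).
Using e1_|e12 = e2, e2_|e12 = -e1, e1_|e13 = e3, e3_|e13 = -e1, e2_|e23 = e3, e3_|e23 = -e2:
e1 coeff: -v2*b12 - v3*b13 = -(1)*(-3) - (-2)*(4) = 11
e2 coeff: v1*b12 - v3*b23 = (-2)*(-3) - (-2)*(3) = 12
e3 coeff: v1*b13 + v2*b23 = (-2)*(4) + (1)*(3) = -5
v _| B = 11*e1 + 12*e2 - 5*e3


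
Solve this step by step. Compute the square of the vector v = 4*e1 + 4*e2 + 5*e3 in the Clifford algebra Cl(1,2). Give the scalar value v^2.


v^2 = sum of c_i^2 * e_i^2
Positive signature terms (e_i^2 = +1): 4^2 = 16
Negative signature terms (e_j^2 = -1): 4^2 + 5^2 = 41
v^2 = 16 - 41 = -25


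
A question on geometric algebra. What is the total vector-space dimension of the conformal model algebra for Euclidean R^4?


The conformal model of R^4 uses Cl(5,1): the 4 Euclidean generators plus two extra orthogonal generators e+ (e+^2 = +1) and e- (e-^2 = -1), from which the null vectors e0, einf are built.
Number of generators m = 4 + 2 = 6.
dim Cl(p,q) = 2^m = 2^6 = 64


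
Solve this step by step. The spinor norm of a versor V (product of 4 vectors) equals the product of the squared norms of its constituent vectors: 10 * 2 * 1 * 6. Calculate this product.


Spinor norm N(V) = |v1|^2 * |v2|^2 * ... * |v4|^2
= 10 * 2 * 1 * 6
Running product: 10, 20, 20, 120
N(V) = 120


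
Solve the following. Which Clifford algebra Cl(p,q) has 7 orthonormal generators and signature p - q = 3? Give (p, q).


We need p + q = 7 and p - q = 3.
Adding: 2p = 7 + 3 = 10, so p = 5.
Then q = 7 - 5 = 2.
(p, q) = (5, 2)


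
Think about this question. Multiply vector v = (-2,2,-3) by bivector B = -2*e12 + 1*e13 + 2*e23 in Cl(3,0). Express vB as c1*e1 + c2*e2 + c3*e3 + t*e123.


vB has grade-1 (vector) and grade-3 (trivector) parts: vB = (v _| B) + (v ^ B).
Vector part <vB>_1:
  e1: -v2*b12 - v3*b13 = -(2)*(-2) - (-3)*(1) = 7
  e2: v1*b12 - v3*b23 = (-2)*(-2) - (-3)*(2) = 10
  e3: v1*b13 + v2*b23 = (-2)*(1) + (2)*(2) = 2
Trivector part <vB>_3:
  e123: v1*b23 - v2*b13 + v3*b12 = (-2)*(2) - (2)*(1) + (-3)*(-2) = 0
vB = 7*e1 + 10*e2 + 2*e3 + 0*e123


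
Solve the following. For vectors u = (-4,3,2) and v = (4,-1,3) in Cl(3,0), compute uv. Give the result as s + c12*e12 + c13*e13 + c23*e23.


In Cl(3,0): e_i^2 = 1, e_ie_j = -e_je_i for i != j.
Scalar part = u . v = (-4)*4 + 3*(-1) + 2*3
= -16 + (-3) + 6 = -13
e12 coeff = (-4)*(-1) - 3*4 = 4 - 12 = -8
e13 coeff = (-4)*3 - 2*4 = -12 - 8 = -20
e23 coeff = 3*3 - 2*(-1) = 9 - (-2) = 11
uv = -13 - 8*e12 - 20*e13 + 11*e23


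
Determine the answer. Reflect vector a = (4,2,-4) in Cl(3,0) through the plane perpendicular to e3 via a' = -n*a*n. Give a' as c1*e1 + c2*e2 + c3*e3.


Reflection formula: a' = -n*a*n, with n = e3 (unit vector, n^2 = 1).
For reflection through hyperplane perp to e3:
The component along e3 flips sign, others stay.
a = (4, 2, -4)
a' = (4, 2, 4)
a' = 4*e1 + 2*e2 + 4*e3


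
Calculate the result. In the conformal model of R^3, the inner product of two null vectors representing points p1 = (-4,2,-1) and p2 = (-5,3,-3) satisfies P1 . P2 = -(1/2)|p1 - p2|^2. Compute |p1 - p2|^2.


p1 - p2 = (1, -1, 2)
|p1 - p2|^2 = 1^2 + (-1)^2 + 2^2
= 1 + 1 + 4
= 6


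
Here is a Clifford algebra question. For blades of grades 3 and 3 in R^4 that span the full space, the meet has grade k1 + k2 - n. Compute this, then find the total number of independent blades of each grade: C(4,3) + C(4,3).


Meet grade = grade(A) + grade(B) - n
= 3 + 3 - 4 = 2
C(4,3) = 4
C(4,3) = 4
dim_A + dim_B = 4 + 4 = 8


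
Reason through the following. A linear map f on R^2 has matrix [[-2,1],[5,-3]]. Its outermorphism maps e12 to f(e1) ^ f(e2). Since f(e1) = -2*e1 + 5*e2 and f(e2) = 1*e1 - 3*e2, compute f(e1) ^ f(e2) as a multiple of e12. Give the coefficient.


The outermorphism of a linear map f sends e1^e2 to f(e1)^f(e2).
f(e1) = -2*e1 + 5*e2
f(e2) = 1*e1 - 3*e2
f(e1) ^ f(e2) = (-2*e1 + 5*e2) ^ (1*e1 - 3*e2)
= (-2)*(-3)*e12 + 5*1*e21
= (6 - 5)*e12
= 1*e12
Coefficient = 1


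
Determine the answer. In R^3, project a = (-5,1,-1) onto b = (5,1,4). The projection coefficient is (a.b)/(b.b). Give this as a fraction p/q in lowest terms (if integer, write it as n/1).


Projection coefficient = (a . b) / (b . b)
a . b = (-5)*5 + 1*1 + (-1)*4
= -25 + 1 + (-4) = -28
b . b = 5^2 + 1^2 + 4^2
= 25 + 1 + 16 = 42
Coefficient = -28/42
In lowest terms: -2/3


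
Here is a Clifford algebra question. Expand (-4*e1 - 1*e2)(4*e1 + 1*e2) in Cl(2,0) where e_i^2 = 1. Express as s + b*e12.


Expand: (-4*e1 - 1*e2)(4*e1 + 1*e2)
= (-4)*4*e1e1 + (-4)*1*e1e2 + (-1)*4*e2e1 + (-1)*1*e2e2
Using e1^2 = e2^2 = 1, e2e1 = -e1e2:
Scalar part s = (-4)*4 + (-1)*1 = -16 + (-1) = -17
Bivector part b = (-4)*1 - (-1)*4 = -4 - (-4) = 0
uv = -17 + 0*e12


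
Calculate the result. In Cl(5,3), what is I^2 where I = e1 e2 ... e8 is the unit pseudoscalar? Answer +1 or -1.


The pseudoscalar I = e1...e_n (product of all n generators) of Cl(p,q) satisfies I^2 = (-1)^(q + n(n-1)/2).
p = 5, q = 3, n = p + q = 8
n(n-1)/2 = 8 * 7 / 2 = 28
Exponent = q + n(n-1)/2 = 3 + 28 = 31
I^2 = (-1)^31 = -1


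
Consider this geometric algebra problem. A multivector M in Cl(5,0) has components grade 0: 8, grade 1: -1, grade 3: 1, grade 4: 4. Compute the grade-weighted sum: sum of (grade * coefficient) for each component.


Grade-weighted sum = sum of grade_k * coefficient_k
0*8 = 0
1*(-1) = -1
3*1 = 3
4*4 = 16
Total = 0 + (-1) + 3 + 16 = 18


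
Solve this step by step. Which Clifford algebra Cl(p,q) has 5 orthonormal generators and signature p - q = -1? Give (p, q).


We need p + q = 5 and p - q = -1.
Adding: 2p = 5 + (-1) = 4, so p = 2.
Then q = 5 - 2 = 3.
(p, q) = (2, 3)


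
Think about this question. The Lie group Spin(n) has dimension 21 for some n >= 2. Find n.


dim Spin(n) = dim so(n) = n(n-1)/2.
Solve n(n-1)/2 = 21, i.e. n^2 - n - 42 = 0.
Discriminant = 1 + 8*21 = 169
n = (1 + sqrt(169))/2 = (1 + 13)/2 = 7


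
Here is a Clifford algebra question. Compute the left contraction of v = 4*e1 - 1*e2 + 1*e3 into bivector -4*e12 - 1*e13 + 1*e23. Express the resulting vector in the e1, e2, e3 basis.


Left contraction v _| B = <vB>_1 (grade-1 part of the geometric product vB).
Using e1_|e12 = e2, e2_|e12 = -e1, e1_|e13 = e3, e3_|e13 = -e1, e2_|e23 = e3, e3_|e23 = -e2:
e1 coeff: -v2*b12 - v3*b13 = -(-1)*(-4) - (1)*(-1) = -3
e2 coeff: v1*b12 - v3*b23 = (4)*(-4) - (1)*(1) = -17
e3 coeff: v1*b13 + v2*b23 = (4)*(-1) + (-1)*(1) = -5
v _| B = -3*e1 - 17*e2 - 5*e3


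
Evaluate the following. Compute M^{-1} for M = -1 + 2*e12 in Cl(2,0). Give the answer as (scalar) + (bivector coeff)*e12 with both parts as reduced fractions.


M = -1 + 2*e12, where e12^2 = -1.
Since M commutes with its reverse ~M = a - b*e12, M * ~M = a^2 - b^2*e12^2 = a^2 + b^2.
So M^{-1} = ~M / (a^2 + b^2) = (a - b*e12)/(a^2 + b^2).
a^2 + b^2 = 1 + 4 = 5
Scalar part = -1/5 = -1/5
Bivector coeff = -2/5 = -2/5
M^{-1} = -1/5 - 2/5*e12


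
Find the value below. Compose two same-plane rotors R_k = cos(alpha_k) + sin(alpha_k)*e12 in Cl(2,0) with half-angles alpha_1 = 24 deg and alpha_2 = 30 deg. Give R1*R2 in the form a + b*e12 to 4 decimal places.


Same-plane rotors commute and their half-angles add:
R1*R2 = cos(a1 + a2) + sin(a1 + a2)*e12.
a1 + a2 = 24 + 30 = 54 deg
cos(54 deg) = 0.5878
sin(54 deg) = 0.8090
R1*R2 = 0.5878 + 0.8090*e12


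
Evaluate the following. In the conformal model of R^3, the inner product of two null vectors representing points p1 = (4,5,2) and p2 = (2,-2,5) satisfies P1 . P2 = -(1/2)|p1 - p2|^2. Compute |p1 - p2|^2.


p1 - p2 = (2, 7, -3)
|p1 - p2|^2 = 2^2 + 7^2 + (-3)^2
= 4 + 49 + 9
= 62


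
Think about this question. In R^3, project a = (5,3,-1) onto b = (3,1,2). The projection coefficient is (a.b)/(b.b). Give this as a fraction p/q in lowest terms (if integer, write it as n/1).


Projection coefficient = (a . b) / (b . b)
a . b = 5*3 + 3*1 + (-1)*2
= 15 + 3 + (-2) = 16
b . b = 3^2 + 1^2 + 2^2
= 9 + 1 + 4 = 14
Coefficient = 16/14
In lowest terms: 8/7


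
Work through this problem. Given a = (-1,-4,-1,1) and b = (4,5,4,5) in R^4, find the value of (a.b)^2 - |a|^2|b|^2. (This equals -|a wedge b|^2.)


a . b = (-1)*4 + (-4)*5 + (-1)*4 + 1*5
= -4 + (-20) + (-4) + 5 = -23
|a|^2 = (-1)^2 + (-4)^2 + (-1)^2 + 1^2 = 19
|b|^2 = 4^2 + 5^2 + 4^2 + 5^2 = 82
(a.b)^2 = (-23)^2 = 529
|a|^2 * |b|^2 = 19 * 82 = 1558
Result = 529 - 1558 = -1029


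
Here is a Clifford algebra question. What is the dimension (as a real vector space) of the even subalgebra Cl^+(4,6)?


Even subalgebra dimension = 2^(n-1)
n = 4 + 6 = 10
2^(10 - 1) = 2^9 = 512
Verification: sum of C(10,k) for even k = 1 + 45 + 210 + 210 + 45 + 1 = 512
Result = 512


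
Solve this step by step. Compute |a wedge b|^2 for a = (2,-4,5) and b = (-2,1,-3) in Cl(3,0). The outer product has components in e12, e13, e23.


a wedge b = (a1*b2 - a2*b1)*e12 + (a1*b3 - a3*b1)*e13 + (a2*b3 - a3*b2)*e23
e12 coeff: 2*1 - (-4)*(-2) = 2 - 8 = -6
e13 coeff: 2*(-3) - 5*(-2) = -6 - (-10) = 4
e23 coeff: (-4)*(-3) - 5*1 = 12 - 5 = 7
|a wedge b|^2 = (-6)^2 + 4^2 + 7^2
= 36 + 16 + 49
= 101


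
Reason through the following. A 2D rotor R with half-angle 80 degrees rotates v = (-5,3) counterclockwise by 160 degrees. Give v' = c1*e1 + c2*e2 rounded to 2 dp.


Rotor R = cos(80deg) - sin(80deg)*e12
Rotation angle theta = 2 * 80 = 160 degrees
v' = R*v*~R rotates v by theta.
cos(160deg) = -0.9397, sin(160deg) = 0.3420
v'_1 = -5*cos(160deg) - 3*sin(160deg)
= -5*(-0.9397) - 3*0.3420
= 3.67
v'_2 = -5*sin(160deg) + 3*cos(160deg)
= -5*0.3420 + 3*(-0.9397)
= -4.53
v' = 3.67*e1 - 4.53*e2


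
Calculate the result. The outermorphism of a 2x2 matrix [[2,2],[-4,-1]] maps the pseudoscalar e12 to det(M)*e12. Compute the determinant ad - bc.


The outermorphism of a linear map f sends e1^e2 to f(e1)^f(e2).
f(e1) = 2*e1 - 4*e2
f(e2) = 2*e1 - 1*e2
f(e1) ^ f(e2) = (2*e1 - 4*e2) ^ (2*e1 - 1*e2)
= 2*(-1)*e12 + (-4)*2*e21
= (-2 - (-8))*e12
= 6*e12
Coefficient = 6


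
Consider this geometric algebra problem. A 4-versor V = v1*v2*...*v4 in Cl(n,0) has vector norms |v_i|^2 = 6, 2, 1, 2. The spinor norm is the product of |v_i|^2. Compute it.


Spinor norm N(V) = |v1|^2 * |v2|^2 * ... * |v4|^2
= 6 * 2 * 1 * 2
Running product: 6, 12, 12, 24
N(V) = 24


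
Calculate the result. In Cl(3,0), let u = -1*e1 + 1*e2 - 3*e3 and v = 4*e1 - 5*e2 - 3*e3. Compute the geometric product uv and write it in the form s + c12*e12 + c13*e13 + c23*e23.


In Cl(3,0): e_i^2 = 1, e_ie_j = -e_je_i for i != j.
Scalar part = u . v = (-1)*4 + 1*(-5) + (-3)*(-3)
= -4 + (-5) + 9 = 0
e12 coeff = (-1)*(-5) - 1*4 = 5 - 4 = 1
e13 coeff = (-1)*(-3) - (-3)*4 = 3 - (-12) = 15
e23 coeff = 1*(-3) - (-3)*(-5) = -3 - 15 = -18
uv = 0 + 1*e12 + 15*e13 - 18*e23


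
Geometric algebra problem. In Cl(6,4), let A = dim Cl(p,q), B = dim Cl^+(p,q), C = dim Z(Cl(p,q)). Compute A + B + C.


n = 6 + 4 = 10
Total dim = 2^10 = 1024
Even subalgebra dim = 2^9 = 512
n is even, so center dim = 1
Sum = 1024 + 512 + 1 = 1537


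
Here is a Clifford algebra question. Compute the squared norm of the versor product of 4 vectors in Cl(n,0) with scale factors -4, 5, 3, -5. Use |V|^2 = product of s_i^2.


Each vector v_i has |v_i|^2 = s_i^2
Squared scales: (-4)^2 = 16, 5^2 = 25, 3^2 = 9, (-5)^2 = 25
|V|^2 = 16 * 25 * 9 * 25
= 90000


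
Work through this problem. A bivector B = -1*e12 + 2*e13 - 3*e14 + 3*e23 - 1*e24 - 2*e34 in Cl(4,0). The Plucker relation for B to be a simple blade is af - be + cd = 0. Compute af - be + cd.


Plucker relation: af - be + cd
a*f = (-1)*(-2) = 2
b*e = 2*(-1) = -2
c*d = (-3)*3 = -9
af - be + cd = 2 - (-2) + (-9)
= -5


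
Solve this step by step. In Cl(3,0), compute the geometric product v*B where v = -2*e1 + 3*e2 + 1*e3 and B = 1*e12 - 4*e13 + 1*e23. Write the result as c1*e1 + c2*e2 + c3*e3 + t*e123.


vB has grade-1 (vector) and grade-3 (trivector) parts: vB = (v _| B) + (v ^ B).
Vector part <vB>_1:
  e1: -v2*b12 - v3*b13 = -(3)*(1) - (1)*(-4) = 1
  e2: v1*b12 - v3*b23 = (-2)*(1) - (1)*(1) = -3
  e3: v1*b13 + v2*b23 = (-2)*(-4) + (3)*(1) = 11
Trivector part <vB>_3:
  e123: v1*b23 - v2*b13 + v3*b12 = (-2)*(1) - (3)*(-4) + (1)*(1) = 11
vB = 1*e1 - 3*e2 + 11*e3 + 11*e123


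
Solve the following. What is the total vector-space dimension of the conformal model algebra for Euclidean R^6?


The conformal model of R^6 uses Cl(7,1): the 6 Euclidean generators plus two extra orthogonal generators e+ (e+^2 = +1) and e- (e-^2 = -1), from which the null vectors e0, einf are built.
Number of generators m = 6 + 2 = 8.
dim Cl(p,q) = 2^m = 2^8 = 256


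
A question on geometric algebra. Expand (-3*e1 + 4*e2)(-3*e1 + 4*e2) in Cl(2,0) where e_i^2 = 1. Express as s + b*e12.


Expand: (-3*e1 + 4*e2)(-3*e1 + 4*e2)
= (-3)*(-3)*e1e1 + (-3)*4*e1e2 + 4*(-3)*e2e1 + 4*4*e2e2
Using e1^2 = e2^2 = 1, e2e1 = -e1e2:
Scalar part s = (-3)*(-3) + 4*4 = 9 + 16 = 25
Bivector part b = (-3)*4 - 4*(-3) = -12 - (-12) = 0
uv = 25 + 0*e12


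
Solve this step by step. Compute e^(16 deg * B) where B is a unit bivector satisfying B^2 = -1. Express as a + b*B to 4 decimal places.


For a unit bivector B with B^2 = -1, the exponential series gives
e^(theta*B) = cos(theta) + sin(theta)*B (the GA analogue of Euler's formula).
theta = 16 degrees = 0.279253 rad
cos(16 deg) = 0.9613
sin(16 deg) = 0.2756
exp(theta*B) = 0.9613 + 0.2756*B


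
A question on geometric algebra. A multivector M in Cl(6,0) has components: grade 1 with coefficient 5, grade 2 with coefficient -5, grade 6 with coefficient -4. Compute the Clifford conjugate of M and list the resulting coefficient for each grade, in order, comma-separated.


Clifford conjugate sign for grade k: (-1)^(k(k+1)/2)
Grade 1: (-1)^(1*2/2) = (-1)^1 = -1, coeff 5 -> -5
Grade 2: (-1)^(2*3/2) = (-1)^3 = -1, coeff -5 -> 5
Grade 6: (-1)^(6*7/2) = (-1)^21 = -1, coeff -4 -> 4
Conjugated coefficients: -5, 5, 4


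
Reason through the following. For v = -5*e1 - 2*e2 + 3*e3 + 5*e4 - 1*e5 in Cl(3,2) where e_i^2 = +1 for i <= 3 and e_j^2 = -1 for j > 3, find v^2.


v^2 = sum of c_i^2 * e_i^2
Positive signature terms (e_i^2 = +1): (-5)^2 + (-2)^2 + 3^2 = 38
Negative signature terms (e_j^2 = -1): 5^2 + (-1)^2 = 26
v^2 = 38 - 26 = 12


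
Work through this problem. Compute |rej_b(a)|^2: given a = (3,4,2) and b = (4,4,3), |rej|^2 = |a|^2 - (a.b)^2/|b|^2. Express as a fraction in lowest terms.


|a|^2 = 3^2 + 4^2 + 2^2 = 29
|b|^2 = 4^2 + 4^2 + 3^2 = 41
a . b = 3*4 + 4*4 + 2*3 = 34
(a.b)^2 = 34^2 = 1156
|rej|^2 = 29 - 1156/41
= (1189 - 1156)/41
= 33/41
In lowest terms: 33/41


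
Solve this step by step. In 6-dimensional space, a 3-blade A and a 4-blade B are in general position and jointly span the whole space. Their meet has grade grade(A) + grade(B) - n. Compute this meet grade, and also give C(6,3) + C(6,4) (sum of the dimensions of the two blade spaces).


Meet grade = grade(A) + grade(B) - n
= 3 + 4 - 6 = 1
C(6,3) = 20
C(6,4) = 15
dim_A + dim_B = 20 + 15 = 35


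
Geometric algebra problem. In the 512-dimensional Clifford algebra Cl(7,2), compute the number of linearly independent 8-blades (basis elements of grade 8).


Number of grade-k basis blades in Cl(p,q) with n = p + q is C(n, k).
n = 7 + 2 = 9
C(9, 8) = 9! / (8! * 1!)
= 362880 / (40320 * 1)
= 9


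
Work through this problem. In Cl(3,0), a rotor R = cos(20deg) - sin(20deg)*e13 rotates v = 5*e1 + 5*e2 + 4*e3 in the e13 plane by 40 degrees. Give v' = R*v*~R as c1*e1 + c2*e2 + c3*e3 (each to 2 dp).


Rotor R = cos(20deg) - sin(20deg)*e13
Rotation angle theta = 2 * 20 = 40 degrees in the e13 plane (e1 -> e3).
The component perpendicular to the plane (e2) is invariant: v'_2 = v2 = 5.00
cos(40deg) = 0.7660, sin(40deg) = 0.6428
v'_1 = v1*cos(theta) - v3*sin(theta) = 5*0.7660 - 4*0.6428 = 1.26
v'_3 = v1*sin(theta) + v3*cos(theta) = 5*0.6428 + 4*0.7660 = 6.28
v' = 1.26*e1 + 5.00*e2 + 6.28*e3


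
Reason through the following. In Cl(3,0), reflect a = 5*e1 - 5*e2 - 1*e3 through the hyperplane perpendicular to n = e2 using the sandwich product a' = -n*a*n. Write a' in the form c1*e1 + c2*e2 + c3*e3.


Reflection formula: a' = -n*a*n, with n = e2 (unit vector, n^2 = 1).
For reflection through hyperplane perp to e2:
The component along e2 flips sign, others stay.
a = (5, -5, -1)
a' = (5, 5, -1)
a' = 5*e1 + 5*e2 - 1*e3


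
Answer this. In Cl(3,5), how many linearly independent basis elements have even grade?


Even subalgebra dimension = 2^(n-1)
n = 3 + 5 = 8
2^(8 - 1) = 2^7 = 128
Verification: sum of C(8,k) for even k = 1 + 28 + 70 + 28 + 1 = 128
Result = 128


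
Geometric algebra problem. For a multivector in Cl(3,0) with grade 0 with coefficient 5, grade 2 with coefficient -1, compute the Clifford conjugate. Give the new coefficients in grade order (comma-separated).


Clifford conjugate sign for grade k: (-1)^(k(k+1)/2)
Grade 0: (-1)^(0*1/2) = (-1)^0 = 1, coeff 5 -> 5
Grade 2: (-1)^(2*3/2) = (-1)^3 = -1, coeff -1 -> 1
Conjugated coefficients: 5, 1


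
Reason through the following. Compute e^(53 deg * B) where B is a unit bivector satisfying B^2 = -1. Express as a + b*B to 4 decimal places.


For a unit bivector B with B^2 = -1, the exponential series gives
e^(theta*B) = cos(theta) + sin(theta)*B (the GA analogue of Euler's formula).
theta = 53 degrees = 0.925025 rad
cos(53 deg) = 0.6018
sin(53 deg) = 0.7986
exp(theta*B) = 0.6018 + 0.7986*B


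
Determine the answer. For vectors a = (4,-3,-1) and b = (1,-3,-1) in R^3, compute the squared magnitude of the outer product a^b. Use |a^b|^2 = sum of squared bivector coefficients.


a wedge b = (a1*b2 - a2*b1)*e12 + (a1*b3 - a3*b1)*e13 + (a2*b3 - a3*b2)*e23
e12 coeff: 4*(-3) - (-3)*1 = -12 - (-3) = -9
e13 coeff: 4*(-1) - (-1)*1 = -4 - (-1) = -3
e23 coeff: (-3)*(-1) - (-1)*(-3) = 3 - 3 = 0
|a wedge b|^2 = (-9)^2 + (-3)^2 + 0^2
= 81 + 9 + 0
= 90


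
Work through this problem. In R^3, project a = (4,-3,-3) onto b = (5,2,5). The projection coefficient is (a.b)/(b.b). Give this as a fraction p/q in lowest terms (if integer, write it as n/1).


Projection coefficient = (a . b) / (b . b)
a . b = 4*5 + (-3)*2 + (-3)*5
= 20 + (-6) + (-15) = -1
b . b = 5^2 + 2^2 + 5^2
= 25 + 4 + 25 = 54
Coefficient = -1/54
In lowest terms: -1/54


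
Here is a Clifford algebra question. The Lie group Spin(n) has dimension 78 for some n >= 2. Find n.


dim Spin(n) = dim so(n) = n(n-1)/2.
Solve n(n-1)/2 = 78, i.e. n^2 - n - 156 = 0.
Discriminant = 1 + 8*78 = 625
n = (1 + sqrt(625))/2 = (1 + 25)/2 = 13


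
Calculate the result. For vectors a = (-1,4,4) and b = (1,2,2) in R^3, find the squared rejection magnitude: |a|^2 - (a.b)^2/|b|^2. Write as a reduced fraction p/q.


|a|^2 = (-1)^2 + 4^2 + 4^2 = 33
|b|^2 = 1^2 + 2^2 + 2^2 = 9
a . b = (-1)*1 + 4*2 + 4*2 = 15
(a.b)^2 = 15^2 = 225
|rej|^2 = 33 - 225/9
= (297 - 225)/9
= 72/9
In lowest terms: 8/1


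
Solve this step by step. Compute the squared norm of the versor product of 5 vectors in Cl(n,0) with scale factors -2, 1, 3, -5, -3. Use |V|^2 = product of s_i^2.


Each vector v_i has |v_i|^2 = s_i^2
Squared scales: (-2)^2 = 4, 1^2 = 1, 3^2 = 9, (-5)^2 = 25, (-3)^2 = 9
|V|^2 = 4 * 1 * 9 * 25 * 9
= 8100


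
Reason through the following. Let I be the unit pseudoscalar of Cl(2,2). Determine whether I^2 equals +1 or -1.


The pseudoscalar I = e1...e_n (product of all n generators) of Cl(p,q) satisfies I^2 = (-1)^(q + n(n-1)/2).
p = 2, q = 2, n = p + q = 4
n(n-1)/2 = 4 * 3 / 2 = 6
Exponent = q + n(n-1)/2 = 2 + 6 = 8
I^2 = (-1)^8 = +1


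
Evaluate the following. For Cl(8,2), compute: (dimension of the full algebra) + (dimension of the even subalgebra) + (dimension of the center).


n = 8 + 2 = 10
Total dim = 2^10 = 1024
Even subalgebra dim = 2^9 = 512
n is even, so center dim = 1
Sum = 1024 + 512 + 1 = 1537


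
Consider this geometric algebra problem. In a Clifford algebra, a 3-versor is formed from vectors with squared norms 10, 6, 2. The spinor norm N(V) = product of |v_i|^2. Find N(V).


Spinor norm N(V) = |v1|^2 * |v2|^2 * ... * |v3|^2
= 10 * 6 * 2
Running product: 10, 60, 120
N(V) = 120


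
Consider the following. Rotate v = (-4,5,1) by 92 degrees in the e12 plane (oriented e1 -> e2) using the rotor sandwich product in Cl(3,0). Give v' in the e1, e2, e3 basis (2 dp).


Rotor R = cos(46deg) - sin(46deg)*e12
Rotation angle theta = 2 * 46 = 92 degrees in the e12 plane (e1 -> e2).
The component perpendicular to the plane (e3) is invariant: v'_3 = v3 = 1.00
cos(92deg) = -0.0349, sin(92deg) = 0.9994
v'_1 = v1*cos(theta) - v2*sin(theta) = -4*(-0.0349) - 5*0.9994 = -4.86
v'_2 = v1*sin(theta) + v2*cos(theta) = -4*0.9994 + 5*(-0.0349) = -4.17
v' = -4.86*e1 - 4.17*e2 + 1.00*e3


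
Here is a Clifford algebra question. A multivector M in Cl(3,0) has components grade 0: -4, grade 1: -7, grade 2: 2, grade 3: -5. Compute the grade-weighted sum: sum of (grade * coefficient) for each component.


Grade-weighted sum = sum of grade_k * coefficient_k
0*(-4) = 0
1*(-7) = -7
2*2 = 4
3*(-5) = -15
Total = 0 + (-7) + 4 + (-15) = -18


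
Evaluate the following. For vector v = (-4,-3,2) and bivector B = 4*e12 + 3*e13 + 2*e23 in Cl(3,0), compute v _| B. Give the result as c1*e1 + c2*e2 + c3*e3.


Left contraction v _| B = <vB>_1 (grade-1 part of the geometric product vB).
Using e1_|e12 = e2, e2_|e12 = -e1, e1_|e13 = e3, e3_|e13 = -e1, e2_|e23 = e3, e3_|e23 = -e2:
e1 coeff: -v2*b12 - v3*b13 = -(-3)*(4) - (2)*(3) = 6
e2 coeff: v1*b12 - v3*b23 = (-4)*(4) - (2)*(2) = -20
e3 coeff: v1*b13 + v2*b23 = (-4)*(3) + (-3)*(2) = -18
v _| B = 6*e1 - 20*e2 - 18*e3


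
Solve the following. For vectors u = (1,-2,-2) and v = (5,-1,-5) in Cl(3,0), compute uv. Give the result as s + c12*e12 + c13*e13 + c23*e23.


In Cl(3,0): e_i^2 = 1, e_ie_j = -e_je_i for i != j.
Scalar part = u . v = 1*5 + (-2)*(-1) + (-2)*(-5)
= 5 + 2 + 10 = 17
e12 coeff = 1*(-1) - (-2)*5 = -1 - (-10) = 9
e13 coeff = 1*(-5) - (-2)*5 = -5 - (-10) = 5
e23 coeff = (-2)*(-5) - (-2)*(-1) = 10 - 2 = 8
uv = 17 + 9*e12 + 5*e13 + 8*e23


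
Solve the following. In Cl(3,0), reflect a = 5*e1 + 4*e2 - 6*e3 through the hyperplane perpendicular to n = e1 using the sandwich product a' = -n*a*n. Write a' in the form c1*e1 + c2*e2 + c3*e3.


Reflection formula: a' = -n*a*n, with n = e1 (unit vector, n^2 = 1).
For reflection through hyperplane perp to e1:
The component along e1 flips sign, others stay.
a = (5, 4, -6)
a' = (-5, 4, -6)
a' = -5*e1 + 4*e2 - 6*e3


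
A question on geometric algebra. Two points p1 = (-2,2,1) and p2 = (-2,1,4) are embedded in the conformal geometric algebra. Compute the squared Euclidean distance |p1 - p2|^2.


p1 - p2 = (0, 1, -3)
|p1 - p2|^2 = 0^2 + 1^2 + (-3)^2
= 0 + 1 + 9
= 10


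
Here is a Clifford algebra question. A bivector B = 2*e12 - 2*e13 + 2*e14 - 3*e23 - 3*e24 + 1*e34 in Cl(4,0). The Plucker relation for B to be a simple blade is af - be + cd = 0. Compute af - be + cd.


Plucker relation: af - be + cd
a*f = 2*1 = 2
b*e = (-2)*(-3) = 6
c*d = 2*(-3) = -6
af - be + cd = 2 - 6 + (-6)
= -10


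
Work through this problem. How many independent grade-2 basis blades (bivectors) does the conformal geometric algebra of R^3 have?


The conformal model of R^3 uses Cl(4,1) with m = 3 + 2 = 5 generators.
Number of grade-2 blades = C(m, 2) = C(5, 2)
= 5*4/2 = 10


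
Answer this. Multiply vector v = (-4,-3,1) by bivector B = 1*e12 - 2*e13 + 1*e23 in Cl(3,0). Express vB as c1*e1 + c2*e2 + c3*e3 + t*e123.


vB has grade-1 (vector) and grade-3 (trivector) parts: vB = (v _| B) + (v ^ B).
Vector part <vB>_1:
  e1: -v2*b12 - v3*b13 = -(-3)*(1) - (1)*(-2) = 5
  e2: v1*b12 - v3*b23 = (-4)*(1) - (1)*(1) = -5
  e3: v1*b13 + v2*b23 = (-4)*(-2) + (-3)*(1) = 5
Trivector part <vB>_3:
  e123: v1*b23 - v2*b13 + v3*b12 = (-4)*(1) - (-3)*(-2) + (1)*(1) = -9
vB = 5*e1 - 5*e2 + 5*e3 - 9*e123


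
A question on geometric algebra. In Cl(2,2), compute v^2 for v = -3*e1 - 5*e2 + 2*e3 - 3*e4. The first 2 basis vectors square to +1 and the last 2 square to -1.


v^2 = sum of c_i^2 * e_i^2
Positive signature terms (e_i^2 = +1): (-3)^2 + (-5)^2 = 34
Negative signature terms (e_j^2 = -1): 2^2 + (-3)^2 = 13
v^2 = 34 - 13 = 21


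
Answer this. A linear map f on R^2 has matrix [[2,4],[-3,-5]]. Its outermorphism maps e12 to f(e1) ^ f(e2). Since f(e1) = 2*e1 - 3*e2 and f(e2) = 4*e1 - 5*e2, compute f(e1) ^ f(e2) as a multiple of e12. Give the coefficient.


The outermorphism of a linear map f sends e1^e2 to f(e1)^f(e2).
f(e1) = 2*e1 - 3*e2
f(e2) = 4*e1 - 5*e2
f(e1) ^ f(e2) = (2*e1 - 3*e2) ^ (4*e1 - 5*e2)
= 2*(-5)*e12 + (-3)*4*e21
= (-10 - (-12))*e12
= 2*e12
Coefficient = 2


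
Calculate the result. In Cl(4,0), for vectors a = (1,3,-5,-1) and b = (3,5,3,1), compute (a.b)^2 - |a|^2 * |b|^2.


a . b = 1*3 + 3*5 + (-5)*3 + (-1)*1
= 3 + 15 + (-15) + (-1) = 2
|a|^2 = 1^2 + 3^2 + (-5)^2 + (-1)^2 = 36
|b|^2 = 3^2 + 5^2 + 3^2 + 1^2 = 44
(a.b)^2 = 2^2 = 4
|a|^2 * |b|^2 = 36 * 44 = 1584
Result = 4 - 1584 = -1580


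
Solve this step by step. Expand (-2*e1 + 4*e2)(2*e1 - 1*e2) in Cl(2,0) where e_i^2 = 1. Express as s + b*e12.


Expand: (-2*e1 + 4*e2)(2*e1 - 1*e2)
= (-2)*2*e1e1 + (-2)*(-1)*e1e2 + 4*2*e2e1 + 4*(-1)*e2e2
Using e1^2 = e2^2 = 1, e2e1 = -e1e2:
Scalar part s = (-2)*2 + 4*(-1) = -4 + (-4) = -8
Bivector part b = (-2)*(-1) - 4*2 = 2 - 8 = -6
uv = -8 - 6*e12


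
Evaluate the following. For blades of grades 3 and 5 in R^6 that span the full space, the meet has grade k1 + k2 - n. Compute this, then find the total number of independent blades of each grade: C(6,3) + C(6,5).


Meet grade = grade(A) + grade(B) - n
= 3 + 5 - 6 = 2
C(6,3) = 20
C(6,5) = 6
dim_A + dim_B = 20 + 6 = 26


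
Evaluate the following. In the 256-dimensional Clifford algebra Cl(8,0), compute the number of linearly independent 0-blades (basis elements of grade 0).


Number of grade-k basis blades in Cl(p,q) with n = p + q is C(n, k).
n = 8 + 0 = 8
C(8, 0) = 8! / (0! * 8!)
= 40320 / (1 * 40320)
= 1


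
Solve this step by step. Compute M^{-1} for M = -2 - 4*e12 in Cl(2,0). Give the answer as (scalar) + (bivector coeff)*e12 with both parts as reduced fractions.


M = -2 - 4*e12, where e12^2 = -1.
Since M commutes with its reverse ~M = a - b*e12, M * ~M = a^2 - b^2*e12^2 = a^2 + b^2.
So M^{-1} = ~M / (a^2 + b^2) = (a - b*e12)/(a^2 + b^2).
a^2 + b^2 = 4 + 16 = 20
Scalar part = -2/20 = -1/10
Bivector coeff = 4/20 = 1/5
M^{-1} = -1/10 + 1/5*e12


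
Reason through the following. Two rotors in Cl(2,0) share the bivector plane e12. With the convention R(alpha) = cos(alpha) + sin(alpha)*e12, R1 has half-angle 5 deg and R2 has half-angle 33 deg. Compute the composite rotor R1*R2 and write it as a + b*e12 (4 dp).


Same-plane rotors commute and their half-angles add:
R1*R2 = cos(a1 + a2) + sin(a1 + a2)*e12.
a1 + a2 = 5 + 33 = 38 deg
cos(38 deg) = 0.7880
sin(38 deg) = 0.6157
R1*R2 = 0.7880 + 0.6157*e12


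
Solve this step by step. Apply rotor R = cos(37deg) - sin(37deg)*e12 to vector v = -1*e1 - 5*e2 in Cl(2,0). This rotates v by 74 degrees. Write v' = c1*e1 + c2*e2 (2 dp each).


Rotor R = cos(37deg) - sin(37deg)*e12
Rotation angle theta = 2 * 37 = 74 degrees
v' = R*v*~R rotates v by theta.
cos(74deg) = 0.2756, sin(74deg) = 0.9613
v'_1 = -1*cos(74deg) - (-5)*sin(74deg)
= -1*0.2756 - (-5)*0.9613
= 4.53
v'_2 = -1*sin(74deg) + (-5)*cos(74deg)
= -1*0.9613 + (-5)*0.2756
= -2.34
v' = 4.53*e1 - 2.34*e2


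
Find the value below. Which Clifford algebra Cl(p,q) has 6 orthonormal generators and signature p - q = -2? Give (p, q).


We need p + q = 6 and p - q = -2.
Adding: 2p = 6 + (-2) = 4, so p = 2.
Then q = 6 - 2 = 4.
(p, q) = (2, 4)


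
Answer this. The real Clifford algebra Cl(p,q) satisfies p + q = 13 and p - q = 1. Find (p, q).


We need p + q = 13 and p - q = 1.
Adding: 2p = 13 + 1 = 14, so p = 7.
Then q = 13 - 7 = 6.
(p, q) = (7, 6)


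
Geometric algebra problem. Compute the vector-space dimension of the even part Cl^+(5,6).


Even subalgebra dimension = 2^(n-1)
n = 5 + 6 = 11
2^(11 - 1) = 2^10 = 1024
Verification: sum of C(11,k) for even k = 1 + 55 + 330 + 462 + 165 + 11 = 1024
Result = 1024


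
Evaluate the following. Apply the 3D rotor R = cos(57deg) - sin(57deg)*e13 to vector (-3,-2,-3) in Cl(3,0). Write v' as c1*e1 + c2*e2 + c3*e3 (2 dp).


Rotor R = cos(57deg) - sin(57deg)*e13
Rotation angle theta = 2 * 57 = 114 degrees in the e13 plane (e1 -> e3).
The component perpendicular to the plane (e2) is invariant: v'_2 = v2 = -2.00
cos(114deg) = -0.4067, sin(114deg) = 0.9135
v'_1 = v1*cos(theta) - v3*sin(theta) = -3*(-0.4067) - (-3)*0.9135 = 3.96
v'_3 = v1*sin(theta) + v3*cos(theta) = -3*0.9135 + (-3)*(-0.4067) = -1.52
v' = 3.96*e1 - 2.00*e2 - 1.52*e3


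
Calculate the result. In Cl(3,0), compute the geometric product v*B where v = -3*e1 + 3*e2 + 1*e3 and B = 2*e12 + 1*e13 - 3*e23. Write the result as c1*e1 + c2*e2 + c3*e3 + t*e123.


vB has grade-1 (vector) and grade-3 (trivector) parts: vB = (v _| B) + (v ^ B).
Vector part <vB>_1:
  e1: -v2*b12 - v3*b13 = -(3)*(2) - (1)*(1) = -7
  e2: v1*b12 - v3*b23 = (-3)*(2) - (1)*(-3) = -3
  e3: v1*b13 + v2*b23 = (-3)*(1) + (3)*(-3) = -12
Trivector part <vB>_3:
  e123: v1*b23 - v2*b13 + v3*b12 = (-3)*(-3) - (3)*(1) + (1)*(2) = 8
vB = -7*e1 - 3*e2 - 12*e3 + 8*e123


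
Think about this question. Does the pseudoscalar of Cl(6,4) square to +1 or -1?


The pseudoscalar I = e1...e_n (product of all n generators) of Cl(p,q) satisfies I^2 = (-1)^(q + n(n-1)/2).
p = 6, q = 4, n = p + q = 10
n(n-1)/2 = 10 * 9 / 2 = 45
Exponent = q + n(n-1)/2 = 4 + 45 = 49
I^2 = (-1)^49 = -1


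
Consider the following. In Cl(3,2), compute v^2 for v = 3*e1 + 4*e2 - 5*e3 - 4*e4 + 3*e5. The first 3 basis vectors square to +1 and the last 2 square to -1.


v^2 = sum of c_i^2 * e_i^2
Positive signature terms (e_i^2 = +1): 3^2 + 4^2 + (-5)^2 = 50
Negative signature terms (e_j^2 = -1): (-4)^2 + 3^2 = 25
v^2 = 50 - 25 = 25


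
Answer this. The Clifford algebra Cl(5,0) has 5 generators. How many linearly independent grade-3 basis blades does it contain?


Number of grade-k basis blades in Cl(p,q) with n = p + q is C(n, k).
n = 5 + 0 = 5
C(5, 3) = 5! / (3! * 2!)
= 120 / (6 * 2)
= 10


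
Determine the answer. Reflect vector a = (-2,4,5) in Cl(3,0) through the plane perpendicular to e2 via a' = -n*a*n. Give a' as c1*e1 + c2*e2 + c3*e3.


Reflection formula: a' = -n*a*n, with n = e2 (unit vector, n^2 = 1).
For reflection through hyperplane perp to e2:
The component along e2 flips sign, others stay.
a = (-2, 4, 5)
a' = (-2, -4, 5)
a' = -2*e1 - 4*e2 + 5*e3


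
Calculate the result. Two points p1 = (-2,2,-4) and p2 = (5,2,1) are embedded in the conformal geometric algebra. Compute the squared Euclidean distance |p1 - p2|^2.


p1 - p2 = (-7, 0, -5)
|p1 - p2|^2 = (-7)^2 + 0^2 + (-5)^2
= 49 + 0 + 25
= 74


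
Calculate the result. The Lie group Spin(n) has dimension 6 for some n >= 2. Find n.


dim Spin(n) = dim so(n) = n(n-1)/2.
Solve n(n-1)/2 = 6, i.e. n^2 - n - 12 = 0.
Discriminant = 1 + 8*6 = 49
n = (1 + sqrt(49))/2 = (1 + 7)/2 = 4


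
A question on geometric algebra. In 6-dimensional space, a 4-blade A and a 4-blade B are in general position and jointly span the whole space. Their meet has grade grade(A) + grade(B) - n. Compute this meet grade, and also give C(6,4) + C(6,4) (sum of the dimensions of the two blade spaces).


Meet grade = grade(A) + grade(B) - n
= 4 + 4 - 6 = 2
C(6,4) = 15
C(6,4) = 15
dim_A + dim_B = 15 + 15 = 30


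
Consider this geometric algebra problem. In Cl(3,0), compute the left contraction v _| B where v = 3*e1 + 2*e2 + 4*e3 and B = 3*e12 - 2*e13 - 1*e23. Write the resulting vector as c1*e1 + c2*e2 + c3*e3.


Left contraction v _| B = <vB>_1 (grade-1 part of the geometric product vB).
Using e1_|e12 = e2, e2_|e12 = -e1, e1_|e13 = e3, e3_|e13 = -e1, e2_|e23 = e3, e3_|e23 = -e2:
e1 coeff: -v2*b12 - v3*b13 = -(2)*(3) - (4)*(-2) = 2
e2 coeff: v1*b12 - v3*b23 = (3)*(3) - (4)*(-1) = 13
e3 coeff: v1*b13 + v2*b23 = (3)*(-2) + (2)*(-1) = -8
v _| B = 2*e1 + 13*e2 - 8*e3


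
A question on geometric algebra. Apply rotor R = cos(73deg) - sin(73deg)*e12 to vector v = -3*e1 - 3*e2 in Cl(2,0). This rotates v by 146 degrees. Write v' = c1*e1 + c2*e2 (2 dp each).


Rotor R = cos(73deg) - sin(73deg)*e12
Rotation angle theta = 2 * 73 = 146 degrees
v' = R*v*~R rotates v by theta.
cos(146deg) = -0.8290, sin(146deg) = 0.5592
v'_1 = -3*cos(146deg) - (-3)*sin(146deg)
= -3*(-0.8290) - (-3)*0.5592
= 4.16
v'_2 = -3*sin(146deg) + (-3)*cos(146deg)
= -3*0.5592 + (-3)*(-0.8290)
= 0.81
v' = 4.16*e1 + 0.81*e2


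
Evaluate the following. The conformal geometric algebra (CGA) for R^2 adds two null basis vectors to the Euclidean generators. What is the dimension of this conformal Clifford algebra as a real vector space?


The conformal model of R^2 uses Cl(3,1): the 2 Euclidean generators plus two extra orthogonal generators e+ (e+^2 = +1) and e- (e-^2 = -1), from which the null vectors e0, einf are built.
Number of generators m = 2 + 2 = 4.
dim Cl(p,q) = 2^m = 2^4 = 16


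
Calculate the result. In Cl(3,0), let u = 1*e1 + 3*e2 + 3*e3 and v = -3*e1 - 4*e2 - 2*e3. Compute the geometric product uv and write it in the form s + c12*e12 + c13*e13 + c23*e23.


In Cl(3,0): e_i^2 = 1, e_ie_j = -e_je_i for i != j.
Scalar part = u . v = 1*(-3) + 3*(-4) + 3*(-2)
= -3 + (-12) + (-6) = -21
e12 coeff = 1*(-4) - 3*(-3) = -4 - (-9) = 5
e13 coeff = 1*(-2) - 3*(-3) = -2 - (-9) = 7
e23 coeff = 3*(-2) - 3*(-4) = -6 - (-12) = 6
uv = -21 + 5*e12 + 7*e13 + 6*e23


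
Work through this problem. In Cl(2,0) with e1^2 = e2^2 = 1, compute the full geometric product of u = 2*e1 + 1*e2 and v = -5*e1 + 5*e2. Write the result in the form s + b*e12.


Expand: (2*e1 + 1*e2)(-5*e1 + 5*e2)
= 2*(-5)*e1e1 + 2*5*e1e2 + 1*(-5)*e2e1 + 1*5*e2e2
Using e1^2 = e2^2 = 1, e2e1 = -e1e2:
Scalar part s = 2*(-5) + 1*5 = -10 + 5 = -5
Bivector part b = 2*5 - 1*(-5) = 10 - (-5) = 15
uv = -5 + 15*e12


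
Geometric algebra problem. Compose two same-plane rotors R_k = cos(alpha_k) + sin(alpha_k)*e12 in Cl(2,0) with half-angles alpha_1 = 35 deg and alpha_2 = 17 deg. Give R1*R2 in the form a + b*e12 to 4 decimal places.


Same-plane rotors commute and their half-angles add:
R1*R2 = cos(a1 + a2) + sin(a1 + a2)*e12.
a1 + a2 = 35 + 17 = 52 deg
cos(52 deg) = 0.6157
sin(52 deg) = 0.7880
R1*R2 = 0.6157 + 0.7880*e12


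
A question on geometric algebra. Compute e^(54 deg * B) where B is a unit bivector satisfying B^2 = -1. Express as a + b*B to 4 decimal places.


For a unit bivector B with B^2 = -1, the exponential series gives
e^(theta*B) = cos(theta) + sin(theta)*B (the GA analogue of Euler's formula).
theta = 54 degrees = 0.942478 rad
cos(54 deg) = 0.5878
sin(54 deg) = 0.8090
exp(theta*B) = 0.5878 + 0.8090*B


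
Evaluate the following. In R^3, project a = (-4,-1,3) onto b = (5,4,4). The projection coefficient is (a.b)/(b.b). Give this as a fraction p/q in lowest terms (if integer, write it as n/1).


Projection coefficient = (a . b) / (b . b)
a . b = (-4)*5 + (-1)*4 + 3*4
= -20 + (-4) + 12 = -12
b . b = 5^2 + 4^2 + 4^2
= 25 + 16 + 16 = 57
Coefficient = -12/57
In lowest terms: -4/19
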